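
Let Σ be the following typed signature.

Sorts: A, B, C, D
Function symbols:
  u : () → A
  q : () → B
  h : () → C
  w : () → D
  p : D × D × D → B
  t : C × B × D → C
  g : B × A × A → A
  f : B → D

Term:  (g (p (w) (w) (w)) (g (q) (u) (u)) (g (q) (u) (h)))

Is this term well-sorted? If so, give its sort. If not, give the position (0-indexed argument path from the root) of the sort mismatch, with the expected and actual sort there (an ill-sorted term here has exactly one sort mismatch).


ill-sorted at position [2, 2]: expected A, got C

    (w) : D
    (w) : D
    (w) : D
  (p (w) (w) (w)) : B
    (q) : B
    (u) : A
    (u) : A
  (g (q) (u) (u)) : A
    (q) : B
    (u) : A
    (h) : C
  (g (q) (u) (h)) : ✗ arg 2 at [2, 2] has sort C, expected A


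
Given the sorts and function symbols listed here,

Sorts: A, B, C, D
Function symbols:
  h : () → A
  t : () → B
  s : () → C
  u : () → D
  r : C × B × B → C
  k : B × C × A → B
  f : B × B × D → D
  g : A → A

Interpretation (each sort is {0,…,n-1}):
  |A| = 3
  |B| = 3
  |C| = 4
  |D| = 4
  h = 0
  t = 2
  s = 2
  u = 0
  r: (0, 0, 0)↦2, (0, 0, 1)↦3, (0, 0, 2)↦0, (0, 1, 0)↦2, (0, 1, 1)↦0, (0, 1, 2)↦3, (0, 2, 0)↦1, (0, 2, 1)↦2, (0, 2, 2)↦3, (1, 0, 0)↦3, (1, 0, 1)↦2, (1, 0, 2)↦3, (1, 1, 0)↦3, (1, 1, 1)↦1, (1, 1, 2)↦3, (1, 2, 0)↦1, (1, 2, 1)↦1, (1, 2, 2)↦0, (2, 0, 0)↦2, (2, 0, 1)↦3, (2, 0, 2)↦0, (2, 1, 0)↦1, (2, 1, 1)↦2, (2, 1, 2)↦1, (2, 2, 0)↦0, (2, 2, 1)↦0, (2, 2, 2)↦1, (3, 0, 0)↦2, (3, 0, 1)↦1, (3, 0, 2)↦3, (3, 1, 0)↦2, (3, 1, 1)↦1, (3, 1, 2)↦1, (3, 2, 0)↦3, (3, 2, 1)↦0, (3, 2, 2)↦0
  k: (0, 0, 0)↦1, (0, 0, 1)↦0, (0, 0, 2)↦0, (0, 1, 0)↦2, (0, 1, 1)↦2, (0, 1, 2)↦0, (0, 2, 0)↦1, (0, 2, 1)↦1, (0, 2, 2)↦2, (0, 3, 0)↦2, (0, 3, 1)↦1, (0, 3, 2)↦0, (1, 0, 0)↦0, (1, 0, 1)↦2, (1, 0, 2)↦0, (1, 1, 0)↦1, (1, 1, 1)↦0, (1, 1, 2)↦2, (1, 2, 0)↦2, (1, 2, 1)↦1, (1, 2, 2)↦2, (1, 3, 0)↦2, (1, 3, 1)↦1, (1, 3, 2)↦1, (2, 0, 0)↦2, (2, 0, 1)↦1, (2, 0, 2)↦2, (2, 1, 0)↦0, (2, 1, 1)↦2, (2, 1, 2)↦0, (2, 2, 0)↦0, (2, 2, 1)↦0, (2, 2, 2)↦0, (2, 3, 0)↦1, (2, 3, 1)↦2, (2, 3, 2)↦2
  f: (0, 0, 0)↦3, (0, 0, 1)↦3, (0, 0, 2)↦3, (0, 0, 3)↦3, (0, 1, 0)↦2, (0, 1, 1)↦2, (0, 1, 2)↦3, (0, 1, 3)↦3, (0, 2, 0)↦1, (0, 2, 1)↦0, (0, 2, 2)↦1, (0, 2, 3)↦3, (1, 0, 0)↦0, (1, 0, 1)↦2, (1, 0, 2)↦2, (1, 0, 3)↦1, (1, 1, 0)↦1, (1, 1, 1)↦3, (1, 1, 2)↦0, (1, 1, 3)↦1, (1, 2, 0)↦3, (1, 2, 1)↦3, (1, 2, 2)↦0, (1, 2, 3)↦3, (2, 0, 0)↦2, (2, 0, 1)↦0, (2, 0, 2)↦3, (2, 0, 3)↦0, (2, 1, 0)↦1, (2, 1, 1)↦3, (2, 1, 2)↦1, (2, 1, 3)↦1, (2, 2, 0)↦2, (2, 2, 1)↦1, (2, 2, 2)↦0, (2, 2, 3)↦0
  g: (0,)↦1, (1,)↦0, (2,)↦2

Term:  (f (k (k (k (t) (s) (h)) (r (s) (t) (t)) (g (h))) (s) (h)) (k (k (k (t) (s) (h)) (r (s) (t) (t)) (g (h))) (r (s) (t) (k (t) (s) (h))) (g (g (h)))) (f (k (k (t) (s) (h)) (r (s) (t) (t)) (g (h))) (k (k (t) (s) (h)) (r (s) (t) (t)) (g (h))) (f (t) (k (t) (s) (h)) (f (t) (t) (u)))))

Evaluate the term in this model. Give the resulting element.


  t = 2
  s = 2
  h = 0
  (k (t) (s) (h)) = k(2, 2, 0) = 0
  s = 2
  t = 2
  t = 2
  (r (s) (t) (t)) = r(2, 2, 2) = 1
  h = 0
  (g (h)) = g(0,) = 1
  (k (k (t) (s) (h)) (r (s) (t) (t)) (g (h))) = k(0, 1, 1) = 2
  s = 2
  h = 0
  (k (k (k (t) (s) (h)) (r (s) (t) (t)) (g (h))) (s) (h)) = k(2, 2, 0) = 0
  t = 2
  s = 2
  h = 0
  (k (t) (s) (h)) = k(2, 2, 0) = 0
  s = 2
  t = 2
  t = 2
  (r (s) (t) (t)) = r(2, 2, 2) = 1
  h = 0
  (g (h)) = g(0,) = 1
  (k (k (t) (s) (h)) (r (s) (t) (t)) (g (h))) = k(0, 1, 1) = 2
  s = 2
  t = 2
  t = 2
  s = 2
  h = 0
  (k (t) (s) (h)) = k(2, 2, 0) = 0
  (r (s) (t) (k (t) (s) (h))) = r(2, 2, 0) = 0
  h = 0
  (g (h)) = g(0,) = 1
  (g (g (h))) = g(1,) = 0
  (k (k (k (t) (s) (h)) (r (s) (t) (t)) (g (h))) (r (s) (t) (k (t) (s) (h))) (g (g (h)))) = k(2, 0, 0) = 2
  t = 2
  s = 2
  h = 0
  (k (t) (s) (h)) = k(2, 2, 0) = 0
  s = 2
  t = 2
  t = 2
  (r (s) (t) (t)) = r(2, 2, 2) = 1
  h = 0
  (g (h)) = g(0,) = 1
  (k (k (t) (s) (h)) (r (s) (t) (t)) (g (h))) = k(0, 1, 1) = 2
  t = 2
  s = 2
  h = 0
  (k (t) (s) (h)) = k(2, 2, 0) = 0
  s = 2
  t = 2
  t = 2
  (r (s) (t) (t)) = r(2, 2, 2) = 1
  h = 0
  (g (h)) = g(0,) = 1
  (k (k (t) (s) (h)) (r (s) (t) (t)) (g (h))) = k(0, 1, 1) = 2
  t = 2
  t = 2
  s = 2
  h = 0
  (k (t) (s) (h)) = k(2, 2, 0) = 0
  t = 2
  t = 2
  u = 0
  (f (t) (t) (u)) = f(2, 2, 0) = 2
  (f (t) (k (t) (s) (h)) (f (t) (t) (u))) = f(2, 0, 2) = 3
  (f (k (k (t) (s) (h)) (r (s) (t) (t)) (g (h))) (k (k (t) (s) (h)) (r (s) (t) (t)) (g (h))) (f (t) (k (t) (s) (h)) (f (t) (t) (u)))) = f(2, 2, 3) = 0
  (f (k (k (k (t) (s) (h)) (r (s) (t) (t)) (g (h))) (s) (h)) (k (k (k (t) (s) (h)) (r (s) (t) (t)) (g (h))) (r (s) (t) (k (t) (s) (h))) (g (g (h)))) (f (k (k (t) (s) (h)) (r (s) (t) (t)) (g (h))) (k (k (t) (s) (h)) (r (s) (t) (t)) (g (h))) (f (t) (k (t) (s) (h)) (f (t) (t) (u))))) = f(0, 2, 0) = 1

value = 1


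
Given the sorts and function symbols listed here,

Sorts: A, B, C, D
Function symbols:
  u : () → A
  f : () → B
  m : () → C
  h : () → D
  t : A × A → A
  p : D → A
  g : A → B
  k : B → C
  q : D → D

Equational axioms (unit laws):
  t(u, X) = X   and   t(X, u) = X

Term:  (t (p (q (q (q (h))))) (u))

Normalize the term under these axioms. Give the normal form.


1. (t (p (q (q (q (h))))) (u))  →  (p (q (q (q (h)))))

normal form = (p (q (q (q (h)))))


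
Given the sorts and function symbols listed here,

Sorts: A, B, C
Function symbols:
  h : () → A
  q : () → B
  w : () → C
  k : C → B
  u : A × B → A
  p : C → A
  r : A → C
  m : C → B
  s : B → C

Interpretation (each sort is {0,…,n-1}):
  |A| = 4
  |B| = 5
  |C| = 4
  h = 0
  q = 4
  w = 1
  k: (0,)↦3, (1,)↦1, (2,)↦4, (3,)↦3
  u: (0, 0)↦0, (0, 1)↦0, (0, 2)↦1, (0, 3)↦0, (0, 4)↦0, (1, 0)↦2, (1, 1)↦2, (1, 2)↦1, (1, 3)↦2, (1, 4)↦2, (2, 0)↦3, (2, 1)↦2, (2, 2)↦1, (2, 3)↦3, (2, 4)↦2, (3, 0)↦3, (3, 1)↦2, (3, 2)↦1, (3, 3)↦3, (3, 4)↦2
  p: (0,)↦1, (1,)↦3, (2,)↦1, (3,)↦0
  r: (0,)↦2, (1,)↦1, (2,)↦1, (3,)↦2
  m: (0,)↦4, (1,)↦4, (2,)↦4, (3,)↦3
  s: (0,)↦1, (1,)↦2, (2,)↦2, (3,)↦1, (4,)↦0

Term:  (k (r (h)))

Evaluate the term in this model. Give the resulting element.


  h = 0
  (r (h)) = r(0,) = 2
  (k (r (h))) = k(2,) = 4

value = 4


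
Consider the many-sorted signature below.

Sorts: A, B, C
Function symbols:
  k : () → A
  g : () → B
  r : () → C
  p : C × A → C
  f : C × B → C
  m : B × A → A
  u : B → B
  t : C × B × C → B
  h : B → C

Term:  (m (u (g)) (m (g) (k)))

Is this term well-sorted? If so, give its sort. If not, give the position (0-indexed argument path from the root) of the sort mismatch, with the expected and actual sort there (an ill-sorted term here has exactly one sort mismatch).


    (g) : B
  (u (g)) : B
    (g) : B
    (k) : A
  (m (g) (k)) : A
(m (u (g)) (m (g) (k))) : A

well-sorted; sort = A


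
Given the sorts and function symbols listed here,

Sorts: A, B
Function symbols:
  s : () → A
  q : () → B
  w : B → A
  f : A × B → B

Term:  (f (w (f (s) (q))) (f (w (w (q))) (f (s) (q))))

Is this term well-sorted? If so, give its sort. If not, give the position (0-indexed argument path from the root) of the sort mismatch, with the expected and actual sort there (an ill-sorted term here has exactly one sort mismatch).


ill-sorted at position [1, 0, 0]: expected B, got A

      (s) : A
      (q) : B
    (f (s) (q)) : B
  (w (f (s) (q))) : A
        (q) : B
      (w (q)) : A
    (w (w (q))) : ✗ arg 0 at [1, 0, 0] has sort A, expected B
      (s) : A
      (q) : B
    (f (s) (q)) : B


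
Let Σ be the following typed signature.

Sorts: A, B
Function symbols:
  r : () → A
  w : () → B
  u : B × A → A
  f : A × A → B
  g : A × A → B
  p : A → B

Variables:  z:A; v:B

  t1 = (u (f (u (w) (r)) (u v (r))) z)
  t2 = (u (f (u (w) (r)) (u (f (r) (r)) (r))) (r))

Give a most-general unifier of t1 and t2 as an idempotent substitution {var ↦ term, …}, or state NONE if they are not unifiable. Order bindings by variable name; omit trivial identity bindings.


{v ↦ (f (r) (r)), z ↦ (r)}


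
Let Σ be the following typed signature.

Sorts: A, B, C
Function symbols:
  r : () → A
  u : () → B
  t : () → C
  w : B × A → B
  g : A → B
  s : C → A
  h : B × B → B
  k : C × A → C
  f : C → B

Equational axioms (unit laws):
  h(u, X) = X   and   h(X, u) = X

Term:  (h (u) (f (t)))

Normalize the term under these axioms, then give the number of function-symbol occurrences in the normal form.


size = 2

1. (h (u) (f (t)))  →  (f (t))
normal form: (f (t))


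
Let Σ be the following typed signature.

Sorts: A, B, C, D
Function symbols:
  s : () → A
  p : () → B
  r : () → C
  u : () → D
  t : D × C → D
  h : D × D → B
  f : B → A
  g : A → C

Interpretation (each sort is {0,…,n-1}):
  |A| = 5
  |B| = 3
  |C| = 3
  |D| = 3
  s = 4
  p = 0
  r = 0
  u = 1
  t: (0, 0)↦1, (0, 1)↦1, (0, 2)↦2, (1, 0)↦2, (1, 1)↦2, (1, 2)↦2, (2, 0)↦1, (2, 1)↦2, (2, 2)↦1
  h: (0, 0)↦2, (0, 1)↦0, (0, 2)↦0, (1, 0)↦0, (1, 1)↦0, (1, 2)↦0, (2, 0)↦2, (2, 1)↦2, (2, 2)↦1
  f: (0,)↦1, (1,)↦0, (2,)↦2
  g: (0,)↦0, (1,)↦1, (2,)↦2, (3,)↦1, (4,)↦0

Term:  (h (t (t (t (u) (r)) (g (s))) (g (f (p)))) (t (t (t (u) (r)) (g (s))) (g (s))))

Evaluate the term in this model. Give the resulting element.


  u = 1
  r = 0
  (t (u) (r)) = t(1, 0) = 2
  s = 4
  (g (s)) = g(4,) = 0
  (t (t (u) (r)) (g (s))) = t(2, 0) = 1
  p = 0
  (f (p)) = f(0,) = 1
  (g (f (p))) = g(1,) = 1
  (t (t (t (u) (r)) (g (s))) (g (f (p)))) = t(1, 1) = 2
  u = 1
  r = 0
  (t (u) (r)) = t(1, 0) = 2
  s = 4
  (g (s)) = g(4,) = 0
  (t (t (u) (r)) (g (s))) = t(2, 0) = 1
  s = 4
  (g (s)) = g(4,) = 0
  (t (t (t (u) (r)) (g (s))) (g (s))) = t(1, 0) = 2
  (h (t (t (t (u) (r)) (g (s))) (g (f (p)))) (t (t (t (u) (r)) (g (s))) (g (s)))) = h(2, 2) = 1

value = 1


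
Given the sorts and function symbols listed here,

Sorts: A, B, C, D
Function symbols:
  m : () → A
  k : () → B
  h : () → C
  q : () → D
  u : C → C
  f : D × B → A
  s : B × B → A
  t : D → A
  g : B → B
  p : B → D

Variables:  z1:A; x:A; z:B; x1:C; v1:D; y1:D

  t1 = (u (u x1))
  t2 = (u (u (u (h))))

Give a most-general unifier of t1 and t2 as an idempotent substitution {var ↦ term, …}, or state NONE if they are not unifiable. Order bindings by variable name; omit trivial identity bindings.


{x1 ↦ (u (h))}


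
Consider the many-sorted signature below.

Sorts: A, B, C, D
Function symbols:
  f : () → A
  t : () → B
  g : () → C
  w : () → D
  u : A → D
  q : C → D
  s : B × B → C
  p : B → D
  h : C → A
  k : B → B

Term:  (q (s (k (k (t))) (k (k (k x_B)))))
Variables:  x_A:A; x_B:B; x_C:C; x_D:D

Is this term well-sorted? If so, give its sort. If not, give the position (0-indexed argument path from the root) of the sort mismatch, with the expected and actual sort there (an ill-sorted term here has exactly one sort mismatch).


        (t) : B
      (k (t)) : B
    (k (k (t))) : B
          x_B : B
        (k x_B) : B
      (k (k x_B)) : B
    (k (k (k x_B))) : B
  (s (k (k (t))) (k (k (k x_B)))) : C
(q (s (k (k (t))) (k (k (k x_B))))) : D

well-sorted; sort = D


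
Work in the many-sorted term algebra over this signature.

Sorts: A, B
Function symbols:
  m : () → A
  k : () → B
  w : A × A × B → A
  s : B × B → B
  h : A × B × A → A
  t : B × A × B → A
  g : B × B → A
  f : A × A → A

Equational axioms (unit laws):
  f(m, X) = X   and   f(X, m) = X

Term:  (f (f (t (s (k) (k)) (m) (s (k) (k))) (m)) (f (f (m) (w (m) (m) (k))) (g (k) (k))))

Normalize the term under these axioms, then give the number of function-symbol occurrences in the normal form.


size = 17

1. (f (f (t (s (k) (k)) (m) (s (k) (k))) (m)) (f (f (m) (w (m) (m) (k))) (g (k) (k))))  →  (f (t (s (k) (k)) (m) (s (k) (k))) (f (f (m) (w (m) (m) (k))) (g (k) (k))))
2. (f (t (s (k) (k)) (m) (s (k) (k))) (f (f (m) (w (m) (m) (k))) (g (k) (k))))  →  (f (t (s (k) (k)) (m) (s (k) (k))) (f (w (m) (m) (k)) (g (k) (k))))
normal form: (f (t (s (k) (k)) (m) (s (k) (k))) (f (w (m) (m) (k)) (g (k) (k))))


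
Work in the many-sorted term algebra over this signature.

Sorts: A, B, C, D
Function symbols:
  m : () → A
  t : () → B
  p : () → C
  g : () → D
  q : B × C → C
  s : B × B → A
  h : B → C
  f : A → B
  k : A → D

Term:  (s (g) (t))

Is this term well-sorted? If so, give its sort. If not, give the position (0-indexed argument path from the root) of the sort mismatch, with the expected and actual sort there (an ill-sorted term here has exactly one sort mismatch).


  (g) : D
  (t) : B
(s (g) (t)) : ✗ arg 0 at [0] has sort D, expected B

ill-sorted at position [0]: expected B, got D


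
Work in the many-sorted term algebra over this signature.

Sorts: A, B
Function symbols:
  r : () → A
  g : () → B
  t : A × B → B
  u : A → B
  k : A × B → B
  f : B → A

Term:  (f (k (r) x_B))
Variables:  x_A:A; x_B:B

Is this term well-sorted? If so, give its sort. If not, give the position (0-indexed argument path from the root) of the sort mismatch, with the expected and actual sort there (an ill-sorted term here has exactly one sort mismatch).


    (r) : A
    x_B : B
  (k (r) x_B) : B
(f (k (r) x_B)) : A

well-sorted; sort = A


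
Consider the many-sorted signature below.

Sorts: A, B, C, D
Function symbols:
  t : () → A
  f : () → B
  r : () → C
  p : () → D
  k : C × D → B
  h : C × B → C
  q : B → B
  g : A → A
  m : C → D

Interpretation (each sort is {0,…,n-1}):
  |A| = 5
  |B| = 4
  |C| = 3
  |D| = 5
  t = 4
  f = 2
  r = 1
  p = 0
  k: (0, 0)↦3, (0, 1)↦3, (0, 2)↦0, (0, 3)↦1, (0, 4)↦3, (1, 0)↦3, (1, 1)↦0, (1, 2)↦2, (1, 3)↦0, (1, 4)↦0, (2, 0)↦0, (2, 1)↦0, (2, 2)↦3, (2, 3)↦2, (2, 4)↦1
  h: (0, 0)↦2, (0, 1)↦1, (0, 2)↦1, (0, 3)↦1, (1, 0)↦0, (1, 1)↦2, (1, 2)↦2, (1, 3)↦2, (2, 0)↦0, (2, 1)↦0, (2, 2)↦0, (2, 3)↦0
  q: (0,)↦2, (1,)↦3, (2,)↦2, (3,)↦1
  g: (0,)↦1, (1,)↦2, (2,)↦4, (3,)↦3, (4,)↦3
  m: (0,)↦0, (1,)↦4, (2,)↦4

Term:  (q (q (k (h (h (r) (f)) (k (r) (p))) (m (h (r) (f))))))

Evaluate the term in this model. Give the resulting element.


  r = 1
  f = 2
  (h (r) (f)) = h(1, 2) = 2
  r = 1
  p = 0
  (k (r) (p)) = k(1, 0) = 3
  (h (h (r) (f)) (k (r) (p))) = h(2, 3) = 0
  r = 1
  f = 2
  (h (r) (f)) = h(1, 2) = 2
  (m (h (r) (f))) = m(2,) = 4
  (k (h (h (r) (f)) (k (r) (p))) (m (h (r) (f)))) = k(0, 4) = 3
  (q (k (h (h (r) (f)) (k (r) (p))) (m (h (r) (f))))) = q(3,) = 1
  (q (q (k (h (h (r) (f)) (k (r) (p))) (m (h (r) (f)))))) = q(1,) = 3

value = 3


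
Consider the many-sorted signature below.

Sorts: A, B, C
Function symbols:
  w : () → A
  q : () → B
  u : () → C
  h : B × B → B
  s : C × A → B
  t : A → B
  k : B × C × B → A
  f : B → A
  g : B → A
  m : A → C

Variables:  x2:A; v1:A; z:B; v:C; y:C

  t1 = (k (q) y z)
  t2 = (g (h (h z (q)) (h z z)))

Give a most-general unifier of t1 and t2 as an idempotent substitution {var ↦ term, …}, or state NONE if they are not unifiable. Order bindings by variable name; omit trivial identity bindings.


head clash or occurs-check failure — not unifiable

NONE (not unifiable)


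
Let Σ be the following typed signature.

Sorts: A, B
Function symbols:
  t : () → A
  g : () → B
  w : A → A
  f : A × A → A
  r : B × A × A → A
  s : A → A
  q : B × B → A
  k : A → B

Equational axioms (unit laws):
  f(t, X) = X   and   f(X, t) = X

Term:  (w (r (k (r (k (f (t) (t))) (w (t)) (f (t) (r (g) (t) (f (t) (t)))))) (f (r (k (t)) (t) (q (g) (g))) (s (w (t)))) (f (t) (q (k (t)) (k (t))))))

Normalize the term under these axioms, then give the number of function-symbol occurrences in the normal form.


1. (w (r (k (r (k (f (t) (t))) (w (t)) (f (t) (r (g) (t) (f (t) (t)))))) (f (r (k (t)) (t) (q (g) (g))) (s (w (t)))) (f (t) (q (k (t)) (k (t))))))  →  (w (r (k (r (k (t)) (w (t)) (f (t) (r (g) (t) (f (t) (t)))))) (f (r (k (t)) (t) (q (g) (g))) (s (w (t)))) (f (t) (q (k (t)) (k (t))))))
2. (w (r (k (r (k (t)) (w (t)) (f (t) (r (g) (t) (f (t) (t)))))) (f (r (k (t)) (t) (q (g) (g))) (s (w (t)))) (f (t) (q (k (t)) (k (t))))))  →  (w (r (k (r (k (t)) (w (t)) (r (g) (t) (f (t) (t))))) (f (r (k (t)) (t) (q (g) (g))) (s (w (t)))) (f (t) (q (k (t)) (k (t))))))
3. (w (r (k (r (k (t)) (w (t)) (r (g) (t) (f (t) (t))))) (f (r (k (t)) (t) (q (g) (g))) (s (w (t)))) (f (t) (q (k (t)) (k (t))))))  →  (w (r (k (r (k (t)) (w (t)) (r (g) (t) (t)))) (f (r (k (t)) (t) (q (g) (g))) (s (w (t)))) (f (t) (q (k (t)) (k (t))))))
4. (w (r (k (r (k (t)) (w (t)) (r (g) (t) (t)))) (f (r (k (t)) (t) (q (g) (g))) (s (w (t)))) (f (t) (q (k (t)) (k (t))))))  →  (w (r (k (r (k (t)) (w (t)) (r (g) (t) (t)))) (f (r (k (t)) (t) (q (g) (g))) (s (w (t)))) (q (k (t)) (k (t)))))
normal form: (w (r (k (r (k (t)) (w (t)) (r (g) (t) (t)))) (f (r (k (t)) (t) (q (g) (g))) (s (w (t)))) (q (k (t)) (k (t)))))

size = 28


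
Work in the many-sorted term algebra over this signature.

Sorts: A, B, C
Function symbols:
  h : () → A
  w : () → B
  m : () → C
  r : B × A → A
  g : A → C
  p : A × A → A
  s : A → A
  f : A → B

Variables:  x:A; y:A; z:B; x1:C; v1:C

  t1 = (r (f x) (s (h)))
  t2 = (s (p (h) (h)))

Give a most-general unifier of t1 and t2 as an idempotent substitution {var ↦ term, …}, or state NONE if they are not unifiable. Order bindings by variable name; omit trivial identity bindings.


NONE (not unifiable)

head clash or occurs-check failure — not unifiable


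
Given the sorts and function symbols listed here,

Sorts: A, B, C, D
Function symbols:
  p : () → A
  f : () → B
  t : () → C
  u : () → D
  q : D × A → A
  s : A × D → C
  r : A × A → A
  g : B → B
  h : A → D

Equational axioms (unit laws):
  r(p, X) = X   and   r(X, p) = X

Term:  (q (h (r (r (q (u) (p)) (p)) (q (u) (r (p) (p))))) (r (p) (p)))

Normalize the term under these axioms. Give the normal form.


1. (q (h (r (r (q (u) (p)) (p)) (q (u) (r (p) (p))))) (r (p) (p)))  →  (q (h (r (q (u) (p)) (q (u) (r (p) (p))))) (r (p) (p)))
2. (q (h (r (q (u) (p)) (q (u) (r (p) (p))))) (r (p) (p)))  →  (q (h (r (q (u) (p)) (q (u) (p)))) (r (p) (p)))
3. (q (h (r (q (u) (p)) (q (u) (p)))) (r (p) (p)))  →  (q (h (r (q (u) (p)) (q (u) (p)))) (p))

normal form = (q (h (r (q (u) (p)) (q (u) (p)))) (p))


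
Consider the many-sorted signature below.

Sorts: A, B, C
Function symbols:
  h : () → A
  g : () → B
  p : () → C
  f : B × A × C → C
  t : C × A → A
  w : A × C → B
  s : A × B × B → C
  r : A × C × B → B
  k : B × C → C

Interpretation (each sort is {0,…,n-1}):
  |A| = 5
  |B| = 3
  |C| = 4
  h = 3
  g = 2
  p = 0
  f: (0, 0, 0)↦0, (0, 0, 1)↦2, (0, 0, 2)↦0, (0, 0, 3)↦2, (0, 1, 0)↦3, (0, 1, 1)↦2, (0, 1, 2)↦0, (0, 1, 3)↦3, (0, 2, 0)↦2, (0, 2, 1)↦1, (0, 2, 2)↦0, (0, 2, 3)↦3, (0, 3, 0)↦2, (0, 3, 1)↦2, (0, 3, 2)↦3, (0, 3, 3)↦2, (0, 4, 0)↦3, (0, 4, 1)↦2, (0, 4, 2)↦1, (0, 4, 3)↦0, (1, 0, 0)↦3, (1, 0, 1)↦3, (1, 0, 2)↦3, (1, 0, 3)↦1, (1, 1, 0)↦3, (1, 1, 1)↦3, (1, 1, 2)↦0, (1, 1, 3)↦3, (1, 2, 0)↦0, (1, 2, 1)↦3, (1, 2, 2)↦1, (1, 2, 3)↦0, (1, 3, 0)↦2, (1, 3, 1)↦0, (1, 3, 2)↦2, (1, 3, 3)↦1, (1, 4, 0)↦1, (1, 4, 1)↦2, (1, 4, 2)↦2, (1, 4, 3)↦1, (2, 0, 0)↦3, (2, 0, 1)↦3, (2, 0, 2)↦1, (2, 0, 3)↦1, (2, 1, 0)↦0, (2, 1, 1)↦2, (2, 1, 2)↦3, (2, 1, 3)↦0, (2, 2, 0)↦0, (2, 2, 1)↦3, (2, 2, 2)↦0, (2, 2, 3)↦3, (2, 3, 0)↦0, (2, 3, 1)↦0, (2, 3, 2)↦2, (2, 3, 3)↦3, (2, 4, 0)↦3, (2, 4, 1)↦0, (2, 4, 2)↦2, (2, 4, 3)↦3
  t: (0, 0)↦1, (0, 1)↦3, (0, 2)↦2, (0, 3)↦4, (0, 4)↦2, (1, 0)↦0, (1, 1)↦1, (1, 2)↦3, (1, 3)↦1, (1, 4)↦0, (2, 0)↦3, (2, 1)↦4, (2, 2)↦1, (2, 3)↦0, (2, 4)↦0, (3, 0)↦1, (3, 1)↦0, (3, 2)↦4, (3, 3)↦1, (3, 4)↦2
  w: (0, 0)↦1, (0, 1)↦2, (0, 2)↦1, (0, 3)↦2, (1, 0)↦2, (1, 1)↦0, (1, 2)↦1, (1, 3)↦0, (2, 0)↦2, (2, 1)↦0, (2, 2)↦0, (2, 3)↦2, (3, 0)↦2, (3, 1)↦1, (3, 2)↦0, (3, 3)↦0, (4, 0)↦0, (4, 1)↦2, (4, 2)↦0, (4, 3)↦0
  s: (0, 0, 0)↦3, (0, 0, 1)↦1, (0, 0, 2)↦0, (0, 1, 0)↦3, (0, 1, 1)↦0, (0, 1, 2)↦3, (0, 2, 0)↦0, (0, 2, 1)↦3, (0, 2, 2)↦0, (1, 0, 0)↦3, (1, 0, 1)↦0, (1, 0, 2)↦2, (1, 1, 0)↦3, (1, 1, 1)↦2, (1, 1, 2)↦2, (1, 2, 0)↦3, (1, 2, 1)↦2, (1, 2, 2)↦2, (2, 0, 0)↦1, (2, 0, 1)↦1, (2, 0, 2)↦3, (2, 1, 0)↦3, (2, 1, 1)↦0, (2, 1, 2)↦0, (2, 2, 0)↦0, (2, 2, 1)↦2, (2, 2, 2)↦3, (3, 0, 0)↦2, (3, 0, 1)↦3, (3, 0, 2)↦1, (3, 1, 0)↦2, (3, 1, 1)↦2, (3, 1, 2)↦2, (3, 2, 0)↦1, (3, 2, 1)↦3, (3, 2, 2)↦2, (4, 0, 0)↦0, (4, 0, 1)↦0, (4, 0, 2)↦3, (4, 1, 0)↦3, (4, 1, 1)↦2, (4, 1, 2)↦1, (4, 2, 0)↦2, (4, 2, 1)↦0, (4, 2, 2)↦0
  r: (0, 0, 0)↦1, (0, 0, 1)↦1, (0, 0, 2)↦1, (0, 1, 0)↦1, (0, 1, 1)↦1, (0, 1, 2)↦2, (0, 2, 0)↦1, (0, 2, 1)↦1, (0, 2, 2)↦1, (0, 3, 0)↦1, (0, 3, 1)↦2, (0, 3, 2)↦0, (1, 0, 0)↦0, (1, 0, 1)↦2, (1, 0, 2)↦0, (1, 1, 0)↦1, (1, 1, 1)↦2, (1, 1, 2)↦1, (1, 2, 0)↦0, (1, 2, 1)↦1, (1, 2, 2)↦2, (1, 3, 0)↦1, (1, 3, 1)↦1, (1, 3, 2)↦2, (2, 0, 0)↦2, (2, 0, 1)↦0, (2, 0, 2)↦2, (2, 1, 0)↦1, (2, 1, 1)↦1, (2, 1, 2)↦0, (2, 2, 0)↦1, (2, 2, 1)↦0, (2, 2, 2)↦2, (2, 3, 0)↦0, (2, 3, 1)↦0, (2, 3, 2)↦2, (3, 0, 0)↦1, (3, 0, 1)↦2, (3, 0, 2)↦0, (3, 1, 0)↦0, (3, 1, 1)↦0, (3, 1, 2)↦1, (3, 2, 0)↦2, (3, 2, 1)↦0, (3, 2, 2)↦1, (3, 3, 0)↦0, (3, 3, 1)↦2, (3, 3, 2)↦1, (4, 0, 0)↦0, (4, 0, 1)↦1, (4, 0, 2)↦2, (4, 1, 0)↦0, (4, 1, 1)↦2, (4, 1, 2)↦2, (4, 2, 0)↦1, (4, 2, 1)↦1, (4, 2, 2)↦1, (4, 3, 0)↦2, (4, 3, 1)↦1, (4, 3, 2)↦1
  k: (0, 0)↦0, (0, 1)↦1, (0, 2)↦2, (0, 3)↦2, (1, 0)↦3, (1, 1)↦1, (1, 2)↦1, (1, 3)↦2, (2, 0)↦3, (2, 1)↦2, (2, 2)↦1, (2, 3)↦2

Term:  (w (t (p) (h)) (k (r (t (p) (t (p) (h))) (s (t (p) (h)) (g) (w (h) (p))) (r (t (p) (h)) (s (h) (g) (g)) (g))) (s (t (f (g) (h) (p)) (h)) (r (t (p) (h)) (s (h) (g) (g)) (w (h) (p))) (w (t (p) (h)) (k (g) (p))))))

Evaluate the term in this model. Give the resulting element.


  p = 0
  h = 3
  (t (p) (h)) = t(0, 3) = 4
  p = 0
  p = 0
  h = 3
  (t (p) (h)) = t(0, 3) = 4
  (t (p) (t (p) (h))) = t(0, 4) = 2
  p = 0
  h = 3
  (t (p) (h)) = t(0, 3) = 4
  g = 2
  h = 3
  p = 0
  (w (h) (p)) = w(3, 0) = 2
  (s (t (p) (h)) (g) (w (h) (p))) = s(4, 2, 2) = 0
  p = 0
  h = 3
  (t (p) (h)) = t(0, 3) = 4
  h = 3
  g = 2
  g = 2
  (s (h) (g) (g)) = s(3, 2, 2) = 2
  g = 2
  (r (t (p) (h)) (s (h) (g) (g)) (g)) = r(4, 2, 2) = 1
  (r (t (p) (t (p) (h))) (s (t (p) (h)) (g) (w (h) (p))) (r (t (p) (h)) (s (h) (g) (g)) (g))) = r(2, 0, 1) = 0
  g = 2
  h = 3
  p = 0
  (f (g) (h) (p)) = f(2, 3, 0) = 0
  h = 3
  (t (f (g) (h) (p)) (h)) = t(0, 3) = 4
  p = 0
  h = 3
  (t (p) (h)) = t(0, 3) = 4
  h = 3
  g = 2
  g = 2
  (s (h) (g) (g)) = s(3, 2, 2) = 2
  h = 3
  p = 0
  (w (h) (p)) = w(3, 0) = 2
  (r (t (p) (h)) (s (h) (g) (g)) (w (h) (p))) = r(4, 2, 2) = 1
  p = 0
  h = 3
  (t (p) (h)) = t(0, 3) = 4
  g = 2
  p = 0
  (k (g) (p)) = k(2, 0) = 3
  (w (t (p) (h)) (k (g) (p))) = w(4, 3) = 0
  (s (t (f (g) (h) (p)) (h)) (r (t (p) (h)) (s (h) (g) (g)) (w (h) (p))) (w (t (p) (h)) (k (g) (p)))) = s(4, 1, 0) = 3
  (k (r (t (p) (t (p) (h))) (s (t (p) (h)) (g) (w (h) (p))) (r (t (p) (h)) (s (h) (g) (g)) (g))) (s (t (f (g) (h) (p)) (h)) (r (t (p) (h)) (s (h) (g) (g)) (w (h) (p))) (w (t (p) (h)) (k (g) (p))))) = k(0, 3) = 2
  (w (t (p) (h)) (k (r (t (p) (t (p) (h))) (s (t (p) (h)) (g) (w (h) (p))) (r (t (p) (h)) (s (h) (g) (g)) (g))) (s (t (f (g) (h) (p)) (h)) (r (t (p) (h)) (s (h) (g) (g)) (w (h) (p))) (w (t (p) (h)) (k (g) (p)))))) = w(4, 2) = 0

value = 0


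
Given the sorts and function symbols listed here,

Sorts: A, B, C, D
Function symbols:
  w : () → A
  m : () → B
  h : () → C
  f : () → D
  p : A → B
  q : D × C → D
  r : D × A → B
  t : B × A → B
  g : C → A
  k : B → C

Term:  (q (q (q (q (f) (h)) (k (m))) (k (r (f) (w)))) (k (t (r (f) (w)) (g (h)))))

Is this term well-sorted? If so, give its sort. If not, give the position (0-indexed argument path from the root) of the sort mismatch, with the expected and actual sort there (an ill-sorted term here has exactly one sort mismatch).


        (f) : D
        (h) : C
      (q (f) (h)) : D
        (m) : B
      (k (m)) : C
    (q (q (f) (h)) (k (m))) : D
        (f) : D
        (w) : A
      (r (f) (w)) : B
    (k (r (f) (w))) : C
  (q (q (q (f) (h)) (k (m))) (k (r (f) (w)))) : D
        (f) : D
        (w) : A
      (r (f) (w)) : B
        (h) : C
      (g (h)) : A
    (t (r (f) (w)) (g (h))) : B
  (k (t (r (f) (w)) (g (h)))) : C
(q (q (q (q (f) (h)) (k (m))) (k (r (f) (w)))) (k (t (r (f) (w)) (g (h))))) : D

well-sorted; sort = D


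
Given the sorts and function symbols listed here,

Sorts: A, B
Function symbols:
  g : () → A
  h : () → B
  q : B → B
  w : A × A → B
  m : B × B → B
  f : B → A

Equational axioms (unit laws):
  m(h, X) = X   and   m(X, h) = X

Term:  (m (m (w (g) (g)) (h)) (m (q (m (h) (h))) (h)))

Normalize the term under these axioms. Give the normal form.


1. (m (m (w (g) (g)) (h)) (m (q (m (h) (h))) (h)))  →  (m (w (g) (g)) (m (q (m (h) (h))) (h)))
2. (m (w (g) (g)) (m (q (m (h) (h))) (h)))  →  (m (w (g) (g)) (q (m (h) (h))))
3. (m (w (g) (g)) (q (m (h) (h))))  →  (m (w (g) (g)) (q (h)))

normal form = (m (w (g) (g)) (q (h)))


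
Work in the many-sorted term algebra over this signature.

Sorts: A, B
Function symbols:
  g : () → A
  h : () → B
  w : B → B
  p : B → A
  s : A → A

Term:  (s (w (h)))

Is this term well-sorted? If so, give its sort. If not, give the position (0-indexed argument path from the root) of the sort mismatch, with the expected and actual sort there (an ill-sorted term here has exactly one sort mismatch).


    (h) : B
  (w (h)) : B
(s (w (h))) : ✗ arg 0 at [0] has sort B, expected A

ill-sorted at position [0]: expected A, got B


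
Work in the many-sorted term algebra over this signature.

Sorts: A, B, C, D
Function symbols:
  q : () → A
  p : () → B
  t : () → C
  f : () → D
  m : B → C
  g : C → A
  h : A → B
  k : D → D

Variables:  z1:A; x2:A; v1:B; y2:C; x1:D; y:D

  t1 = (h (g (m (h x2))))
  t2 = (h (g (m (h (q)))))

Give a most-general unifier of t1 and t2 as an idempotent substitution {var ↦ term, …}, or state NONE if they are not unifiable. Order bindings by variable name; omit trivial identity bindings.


{x2 ↦ (q)}


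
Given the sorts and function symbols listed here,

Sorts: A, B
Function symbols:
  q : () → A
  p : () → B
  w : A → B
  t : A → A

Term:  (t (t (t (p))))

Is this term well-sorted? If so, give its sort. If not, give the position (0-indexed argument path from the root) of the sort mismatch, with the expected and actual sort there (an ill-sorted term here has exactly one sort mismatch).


      (p) : B
    (t (p)) : ✗ arg 0 at [0, 0, 0] has sort B, expected A

ill-sorted at position [0, 0, 0]: expected A, got B


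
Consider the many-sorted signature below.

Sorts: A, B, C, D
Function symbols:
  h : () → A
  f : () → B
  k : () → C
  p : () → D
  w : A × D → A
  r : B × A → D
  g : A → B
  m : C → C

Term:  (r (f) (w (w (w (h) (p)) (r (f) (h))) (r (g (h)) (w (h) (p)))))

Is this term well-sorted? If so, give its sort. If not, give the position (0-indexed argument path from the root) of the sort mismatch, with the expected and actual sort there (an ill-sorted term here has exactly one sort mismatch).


  (f) : B
        (h) : A
        (p) : D
      (w (h) (p)) : A
        (f) : B
        (h) : A
      (r (f) (h)) : D
    (w (w (h) (p)) (r (f) (h))) : A
        (h) : A
      (g (h)) : B
        (h) : A
        (p) : D
      (w (h) (p)) : A
    (r (g (h)) (w (h) (p))) : D
  (w (w (w (h) (p)) (r (f) (h))) (r (g (h)) (w (h) (p)))) : A
(r (f) (w (w (w (h) (p)) (r (f) (h))) (r (g (h)) (w (h) (p))))) : D

well-sorted; sort = D


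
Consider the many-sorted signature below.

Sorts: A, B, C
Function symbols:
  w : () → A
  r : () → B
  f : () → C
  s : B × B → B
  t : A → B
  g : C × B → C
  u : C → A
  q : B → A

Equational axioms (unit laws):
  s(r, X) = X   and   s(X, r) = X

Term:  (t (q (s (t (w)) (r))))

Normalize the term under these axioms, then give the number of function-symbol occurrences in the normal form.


size = 4

1. (t (q (s (t (w)) (r))))  →  (t (q (t (w))))
normal form: (t (q (t (w))))


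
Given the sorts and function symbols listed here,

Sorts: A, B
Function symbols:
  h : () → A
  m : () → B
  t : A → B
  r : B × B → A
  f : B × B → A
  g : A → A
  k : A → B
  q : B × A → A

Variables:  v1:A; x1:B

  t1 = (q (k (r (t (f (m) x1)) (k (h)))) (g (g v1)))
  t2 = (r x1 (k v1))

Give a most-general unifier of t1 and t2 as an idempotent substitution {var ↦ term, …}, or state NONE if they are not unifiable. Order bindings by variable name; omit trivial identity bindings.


head clash or occurs-check failure — not unifiable

NONE (not unifiable)


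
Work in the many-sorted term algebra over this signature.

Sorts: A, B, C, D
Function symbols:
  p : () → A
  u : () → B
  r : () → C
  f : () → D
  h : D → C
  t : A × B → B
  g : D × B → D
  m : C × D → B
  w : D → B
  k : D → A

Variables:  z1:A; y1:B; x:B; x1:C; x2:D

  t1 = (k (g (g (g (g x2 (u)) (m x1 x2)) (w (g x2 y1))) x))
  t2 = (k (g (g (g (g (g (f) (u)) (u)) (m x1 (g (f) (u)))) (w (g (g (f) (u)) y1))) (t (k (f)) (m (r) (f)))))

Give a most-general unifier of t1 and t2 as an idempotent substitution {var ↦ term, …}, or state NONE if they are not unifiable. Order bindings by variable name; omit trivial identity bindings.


{x ↦ (t (k (f)) (m (r) (f))), x2 ↦ (g (f) (u))}


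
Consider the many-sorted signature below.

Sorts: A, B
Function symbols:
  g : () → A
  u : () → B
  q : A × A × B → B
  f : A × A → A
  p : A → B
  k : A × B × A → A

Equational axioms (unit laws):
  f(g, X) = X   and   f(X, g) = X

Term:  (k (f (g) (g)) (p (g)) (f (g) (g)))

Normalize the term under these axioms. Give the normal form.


1. (k (f (g) (g)) (p (g)) (f (g) (g)))  →  (k (g) (p (g)) (f (g) (g)))
2. (k (g) (p (g)) (f (g) (g)))  →  (k (g) (p (g)) (g))

normal form = (k (g) (p (g)) (g))


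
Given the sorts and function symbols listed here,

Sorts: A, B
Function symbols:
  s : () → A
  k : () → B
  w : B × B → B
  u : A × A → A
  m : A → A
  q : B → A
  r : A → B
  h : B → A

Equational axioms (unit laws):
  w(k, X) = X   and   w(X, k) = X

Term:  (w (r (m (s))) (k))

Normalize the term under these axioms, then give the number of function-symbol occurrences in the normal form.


1. (w (r (m (s))) (k))  →  (r (m (s)))
normal form: (r (m (s)))

size = 3


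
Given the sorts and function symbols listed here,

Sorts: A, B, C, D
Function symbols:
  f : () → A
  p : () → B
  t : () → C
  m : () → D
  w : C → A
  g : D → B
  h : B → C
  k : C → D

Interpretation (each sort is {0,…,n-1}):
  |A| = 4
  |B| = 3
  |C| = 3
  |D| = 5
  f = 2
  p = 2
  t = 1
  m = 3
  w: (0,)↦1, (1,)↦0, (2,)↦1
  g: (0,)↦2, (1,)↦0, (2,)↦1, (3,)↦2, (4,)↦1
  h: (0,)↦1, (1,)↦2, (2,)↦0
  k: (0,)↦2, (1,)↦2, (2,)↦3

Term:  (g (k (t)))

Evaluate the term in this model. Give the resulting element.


value = 1

  t = 1
  (k (t)) = k(1,) = 2
  (g (k (t))) = g(2,) = 1


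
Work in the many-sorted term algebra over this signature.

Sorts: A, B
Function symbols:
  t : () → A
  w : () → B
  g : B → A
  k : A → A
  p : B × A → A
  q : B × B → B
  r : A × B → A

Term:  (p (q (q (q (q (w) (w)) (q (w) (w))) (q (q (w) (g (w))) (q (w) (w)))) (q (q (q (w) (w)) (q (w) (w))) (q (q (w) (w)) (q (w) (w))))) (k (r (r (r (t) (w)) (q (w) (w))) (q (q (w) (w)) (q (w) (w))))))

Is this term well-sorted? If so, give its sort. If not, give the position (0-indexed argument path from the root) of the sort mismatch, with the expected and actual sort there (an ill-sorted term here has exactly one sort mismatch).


          (w) : B
          (w) : B
        (q (w) (w)) : B
          (w) : B
          (w) : B
        (q (w) (w)) : B
      (q (q (w) (w)) (q (w) (w))) : B
          (w) : B
            (w) : B
          (g (w)) : A
        (q (w) (g (w))) : ✗ arg 1 at [0, 0, 1, 0, 1] has sort A, expected B
          (w) : B
          (w) : B
        (q (w) (w)) : B
          (w) : B
          (w) : B
        (q (w) (w)) : B
          (w) : B
          (w) : B
        (q (w) (w)) : B
      (q (q (w) (w)) (q (w) (w))) : B
          (w) : B
          (w) : B
        (q (w) (w)) : B
          (w) : B
          (w) : B
        (q (w) (w)) : B
      (q (q (w) (w)) (q (w) (w))) : B
    (q (q (q (w) (w)) (q (w) (w))) (q (q (w) (w)) (q (w) (w)))) : B
          (t) : A
          (w) : B
        (r (t) (w)) : A
          (w) : B
          (w) : B
        (q (w) (w)) : B
      (r (r (t) (w)) (q (w) (w))) : A
          (w) : B
          (w) : B
        (q (w) (w)) : B
          (w) : B
          (w) : B
        (q (w) (w)) : B
      (q (q (w) (w)) (q (w) (w))) : B
    (r (r (r (t) (w)) (q (w) (w))) (q (q (w) (w)) (q (w) (w)))) : A
  (k (r (r (r (t) (w)) (q (w) (w))) (q (q (w) (w)) (q (w) (w))))) : A

ill-sorted at position [0, 0, 1, 0, 1]: expected B, got A


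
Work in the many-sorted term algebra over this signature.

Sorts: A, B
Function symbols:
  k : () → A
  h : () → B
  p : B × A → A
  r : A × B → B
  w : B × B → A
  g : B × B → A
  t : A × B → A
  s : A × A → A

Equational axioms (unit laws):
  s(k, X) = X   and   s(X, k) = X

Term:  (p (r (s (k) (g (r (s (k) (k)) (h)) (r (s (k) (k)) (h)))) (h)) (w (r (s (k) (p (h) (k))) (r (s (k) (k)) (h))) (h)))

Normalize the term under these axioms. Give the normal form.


normal form = (p (r (g (r (k) (h)) (r (k) (h))) (h)) (w (r (p (h) (k)) (r (k) (h))) (h)))

1. (p (r (s (k) (g (r (s (k) (k)) (h)) (r (s (k) (k)) (h)))) (h)) (w (r (s (k) (p (h) (k))) (r (s (k) (k)) (h))) (h)))  →  (p (r (g (r (s (k) (k)) (h)) (r (s (k) (k)) (h))) (h)) (w (r (s (k) (p (h) (k))) (r (s (k) (k)) (h))) (h)))
2. (p (r (g (r (s (k) (k)) (h)) (r (s (k) (k)) (h))) (h)) (w (r (s (k) (p (h) (k))) (r (s (k) (k)) (h))) (h)))  →  (p (r (g (r (k) (h)) (r (s (k) (k)) (h))) (h)) (w (r (s (k) (p (h) (k))) (r (s (k) (k)) (h))) (h)))
3. (p (r (g (r (k) (h)) (r (s (k) (k)) (h))) (h)) (w (r (s (k) (p (h) (k))) (r (s (k) (k)) (h))) (h)))  →  (p (r (g (r (k) (h)) (r (k) (h))) (h)) (w (r (s (k) (p (h) (k))) (r (s (k) (k)) (h))) (h)))
4. (p (r (g (r (k) (h)) (r (k) (h))) (h)) (w (r (s (k) (p (h) (k))) (r (s (k) (k)) (h))) (h)))  →  (p (r (g (r (k) (h)) (r (k) (h))) (h)) (w (r (p (h) (k)) (r (s (k) (k)) (h))) (h)))
5. (p (r (g (r (k) (h)) (r (k) (h))) (h)) (w (r (p (h) (k)) (r (s (k) (k)) (h))) (h)))  →  (p (r (g (r (k) (h)) (r (k) (h))) (h)) (w (r (p (h) (k)) (r (k) (h))) (h)))


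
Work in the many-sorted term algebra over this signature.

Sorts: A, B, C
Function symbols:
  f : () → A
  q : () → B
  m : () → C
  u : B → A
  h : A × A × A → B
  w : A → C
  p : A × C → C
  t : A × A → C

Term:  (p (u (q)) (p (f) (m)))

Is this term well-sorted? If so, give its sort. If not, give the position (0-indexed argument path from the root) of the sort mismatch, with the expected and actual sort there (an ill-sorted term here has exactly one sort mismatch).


well-sorted; sort = C

    (q) : B
  (u (q)) : A
    (f) : A
    (m) : C
  (p (f) (m)) : C
(p (u (q)) (p (f) (m))) : C


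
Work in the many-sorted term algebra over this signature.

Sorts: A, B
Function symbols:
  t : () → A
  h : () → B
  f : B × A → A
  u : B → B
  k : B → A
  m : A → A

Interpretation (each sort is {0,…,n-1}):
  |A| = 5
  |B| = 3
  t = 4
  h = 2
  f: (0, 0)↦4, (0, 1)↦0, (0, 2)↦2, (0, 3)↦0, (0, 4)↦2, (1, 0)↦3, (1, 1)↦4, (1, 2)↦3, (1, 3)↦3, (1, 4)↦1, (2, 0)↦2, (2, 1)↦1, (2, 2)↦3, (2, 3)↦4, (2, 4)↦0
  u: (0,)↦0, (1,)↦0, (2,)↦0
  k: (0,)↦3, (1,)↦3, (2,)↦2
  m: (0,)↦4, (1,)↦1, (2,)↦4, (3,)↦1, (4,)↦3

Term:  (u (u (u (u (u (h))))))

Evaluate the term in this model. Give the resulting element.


value = 0

  h = 2
  (u (h)) = u(2,) = 0
  (u (u (h))) = u(0,) = 0
  (u (u (u (h)))) = u(0,) = 0
  (u (u (u (u (h))))) = u(0,) = 0
  (u (u (u (u (u (h)))))) = u(0,) = 0


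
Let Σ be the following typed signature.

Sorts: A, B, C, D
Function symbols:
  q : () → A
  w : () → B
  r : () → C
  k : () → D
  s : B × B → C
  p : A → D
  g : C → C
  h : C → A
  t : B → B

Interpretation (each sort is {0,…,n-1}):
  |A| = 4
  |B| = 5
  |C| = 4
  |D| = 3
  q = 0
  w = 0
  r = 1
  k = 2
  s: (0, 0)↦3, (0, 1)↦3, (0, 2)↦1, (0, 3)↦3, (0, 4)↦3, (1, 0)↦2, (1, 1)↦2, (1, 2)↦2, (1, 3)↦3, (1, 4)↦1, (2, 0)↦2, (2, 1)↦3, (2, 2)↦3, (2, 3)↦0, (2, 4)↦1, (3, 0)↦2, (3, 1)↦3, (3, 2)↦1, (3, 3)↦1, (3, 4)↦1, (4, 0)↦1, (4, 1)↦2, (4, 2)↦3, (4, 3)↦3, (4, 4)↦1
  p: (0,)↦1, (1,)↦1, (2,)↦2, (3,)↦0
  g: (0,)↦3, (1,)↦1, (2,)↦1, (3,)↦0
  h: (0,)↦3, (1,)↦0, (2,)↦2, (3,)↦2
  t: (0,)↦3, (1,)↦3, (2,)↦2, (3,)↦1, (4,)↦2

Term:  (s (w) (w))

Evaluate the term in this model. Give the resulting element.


  w = 0
  w = 0
  (s (w) (w)) = s(0, 0) = 3

value = 3


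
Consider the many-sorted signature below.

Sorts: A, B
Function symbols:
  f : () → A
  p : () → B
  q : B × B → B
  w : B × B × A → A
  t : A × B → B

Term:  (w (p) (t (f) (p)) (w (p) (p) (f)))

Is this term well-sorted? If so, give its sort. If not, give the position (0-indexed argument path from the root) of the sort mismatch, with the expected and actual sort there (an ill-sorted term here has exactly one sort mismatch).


well-sorted; sort = A

  (p) : B
    (f) : A
    (p) : B
  (t (f) (p)) : B
    (p) : B
    (p) : B
    (f) : A
  (w (p) (p) (f)) : A
(w (p) (t (f) (p)) (w (p) (p) (f))) : A


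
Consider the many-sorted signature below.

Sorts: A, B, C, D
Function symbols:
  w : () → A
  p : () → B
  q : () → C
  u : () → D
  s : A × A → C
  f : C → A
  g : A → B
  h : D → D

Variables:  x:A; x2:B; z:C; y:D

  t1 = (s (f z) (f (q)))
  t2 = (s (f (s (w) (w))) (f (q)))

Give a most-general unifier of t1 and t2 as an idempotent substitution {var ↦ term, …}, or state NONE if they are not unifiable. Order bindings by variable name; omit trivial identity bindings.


{z ↦ (s (w) (w))}


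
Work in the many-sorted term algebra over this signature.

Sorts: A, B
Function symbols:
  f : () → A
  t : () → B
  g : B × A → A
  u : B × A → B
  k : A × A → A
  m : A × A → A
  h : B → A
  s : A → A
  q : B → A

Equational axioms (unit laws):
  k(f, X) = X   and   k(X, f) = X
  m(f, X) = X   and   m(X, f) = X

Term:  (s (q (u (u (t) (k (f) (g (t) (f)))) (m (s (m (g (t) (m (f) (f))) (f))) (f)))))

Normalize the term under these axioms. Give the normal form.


1. (s (q (u (u (t) (k (f) (g (t) (f)))) (m (s (m (g (t) (m (f) (f))) (f))) (f)))))  →  (s (q (u (u (t) (g (t) (f))) (m (s (m (g (t) (m (f) (f))) (f))) (f)))))
2. (s (q (u (u (t) (g (t) (f))) (m (s (m (g (t) (m (f) (f))) (f))) (f)))))  →  (s (q (u (u (t) (g (t) (f))) (s (m (g (t) (m (f) (f))) (f))))))
3. (s (q (u (u (t) (g (t) (f))) (s (m (g (t) (m (f) (f))) (f))))))  →  (s (q (u (u (t) (g (t) (f))) (s (g (t) (m (f) (f)))))))
4. (s (q (u (u (t) (g (t) (f))) (s (g (t) (m (f) (f)))))))  →  (s (q (u (u (t) (g (t) (f))) (s (g (t) (f))))))

normal form = (s (q (u (u (t) (g (t) (f))) (s (g (t) (f))))))


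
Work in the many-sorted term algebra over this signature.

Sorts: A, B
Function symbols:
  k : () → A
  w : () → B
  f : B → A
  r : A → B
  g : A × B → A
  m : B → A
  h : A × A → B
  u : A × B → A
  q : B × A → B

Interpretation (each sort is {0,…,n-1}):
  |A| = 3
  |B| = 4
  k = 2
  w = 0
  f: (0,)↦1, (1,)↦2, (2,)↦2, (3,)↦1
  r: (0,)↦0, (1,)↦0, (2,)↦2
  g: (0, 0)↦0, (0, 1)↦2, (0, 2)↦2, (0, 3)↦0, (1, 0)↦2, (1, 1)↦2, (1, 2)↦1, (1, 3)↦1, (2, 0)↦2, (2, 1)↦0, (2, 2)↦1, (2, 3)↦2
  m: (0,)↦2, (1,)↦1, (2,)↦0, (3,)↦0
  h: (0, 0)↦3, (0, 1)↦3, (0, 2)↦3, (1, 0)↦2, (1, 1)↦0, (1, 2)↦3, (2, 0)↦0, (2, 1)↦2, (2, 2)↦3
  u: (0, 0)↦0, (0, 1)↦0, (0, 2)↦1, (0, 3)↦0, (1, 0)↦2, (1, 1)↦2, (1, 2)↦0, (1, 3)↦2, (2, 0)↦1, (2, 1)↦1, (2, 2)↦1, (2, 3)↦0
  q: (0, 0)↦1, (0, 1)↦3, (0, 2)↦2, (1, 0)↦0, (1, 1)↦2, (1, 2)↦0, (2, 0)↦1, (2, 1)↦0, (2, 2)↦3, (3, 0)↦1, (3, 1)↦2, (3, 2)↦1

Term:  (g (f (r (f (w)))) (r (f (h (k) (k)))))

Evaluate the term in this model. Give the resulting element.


value = 2

  w = 0
  (f (w)) = f(0,) = 1
  (r (f (w))) = r(1,) = 0
  (f (r (f (w)))) = f(0,) = 1
  k = 2
  k = 2
  (h (k) (k)) = h(2, 2) = 3
  (f (h (k) (k))) = f(3,) = 1
  (r (f (h (k) (k)))) = r(1,) = 0
  (g (f (r (f (w)))) (r (f (h (k) (k))))) = g(1, 0) = 2
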